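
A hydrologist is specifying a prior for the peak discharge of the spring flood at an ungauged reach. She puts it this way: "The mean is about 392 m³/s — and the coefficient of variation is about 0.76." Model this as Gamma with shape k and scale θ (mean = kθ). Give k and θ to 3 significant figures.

k ≈ 1.73, θ ≈ 226

For Gamma(k, scale θ): mean = kθ, variance = kθ², so CV = 1/√k.
CV = 0.76, hence k = 1/CV² = 1.73.
Then θ = mean/k = 392/1.73 = 226.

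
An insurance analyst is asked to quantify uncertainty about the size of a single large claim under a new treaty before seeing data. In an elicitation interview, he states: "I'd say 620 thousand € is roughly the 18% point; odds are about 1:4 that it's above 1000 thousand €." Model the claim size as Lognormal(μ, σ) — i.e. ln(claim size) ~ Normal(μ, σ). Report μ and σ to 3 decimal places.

μ ≈ 6.679, σ ≈ 0.272

If T ~ Lognormal(μ,σ) then ln T ~ Normal(μ,σ), so the p-quantile of ln T is μ + z_p·σ.
ln(620) = 6.43 and ln(1000) = 6.908; z_{0.18} = -0.9154, z_{0.8} = 0.8416.
σ = (6.908 − 6.43)/(0.8416 − (-0.9154)) = 0.272.
μ = 6.43 − (-0.9154)·0.272 = 6.679.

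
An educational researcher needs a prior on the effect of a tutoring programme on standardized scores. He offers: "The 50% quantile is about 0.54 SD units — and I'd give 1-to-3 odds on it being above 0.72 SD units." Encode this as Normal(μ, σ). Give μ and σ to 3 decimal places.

μ = 0.540, σ = 0.267

The p-quantile of Normal(μ,σ) is μ + z_p·σ, with z_{0.5} = 0 and z_{0.75} = 0.6745.
Eliminate σ: μ = (z₂·x₁ − z₁·x₂)/(z₂ − z₁) = (0.6745·0.54 − (0)·0.72)/0.6745 = 0.540.
Then σ = (x₂ − x₁)/(z₂ − z₁) = (0.72 − 0.54)/0.6745 = 0.267.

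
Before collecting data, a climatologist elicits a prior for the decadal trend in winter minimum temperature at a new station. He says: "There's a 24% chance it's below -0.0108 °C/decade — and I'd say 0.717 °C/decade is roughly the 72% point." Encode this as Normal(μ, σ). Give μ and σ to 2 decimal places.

μ = 0.39, σ = 0.56

For Normal(μ,σ), the p-quantile is μ + z_p·σ. Here z_{0.24} = -0.7063, z_{0.72} = 0.5828.
So -0.0108 = μ − 0.7063σ and 0.717 = μ + 0.5828σ.
Subtracting: σ = (0.717 − -0.0108)/(0.5828 − (-0.7063)) = 0.56.
Then μ = -0.0108 − (-0.7063)·0.56 = 0.39.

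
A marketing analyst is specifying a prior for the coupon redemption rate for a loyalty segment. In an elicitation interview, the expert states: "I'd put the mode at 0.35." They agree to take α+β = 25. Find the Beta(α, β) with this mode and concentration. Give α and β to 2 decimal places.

For α,β > 1 the Beta mode is (α−1)/(α+β−2). With α+β = 25, the mode is (α−1)/23.
Set (α−1)/23 = 0.35 → α = 1 + 0.35·23 = 9.05.
β = 25 − α = 15.95.

α = 9.05, β = 15.95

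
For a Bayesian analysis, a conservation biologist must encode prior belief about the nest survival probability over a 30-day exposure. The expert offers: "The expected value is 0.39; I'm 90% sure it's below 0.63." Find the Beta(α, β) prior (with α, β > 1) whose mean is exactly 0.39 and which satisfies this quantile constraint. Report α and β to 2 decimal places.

α ≈ 2.66, β ≈ 4.17

With mean 0.39 fixed, write α = 0.39s, β = 0.61s where s = α+β.
Need P(θ < 0.63) = 0.9 under Beta(0.39s, 0.61s). Normal approximation: (q−m)/√(m(1−m)/s) ≈ z_{0.9} = 1.28, so s ≈ 0.39·0.61·(1.28)²/(0.63−0.39)² = 6.8.
At s = 6.8: P(θ<0.63) ≈ 0.899. Adjusting to match 0.9 gives s ≈ 6.83.
So α = 0.39·6.83 ≈ 2.66, β = 0.61·6.83 ≈ 4.17.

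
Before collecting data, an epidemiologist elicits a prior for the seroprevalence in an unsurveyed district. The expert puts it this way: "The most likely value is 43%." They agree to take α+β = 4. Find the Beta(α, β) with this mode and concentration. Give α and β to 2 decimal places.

α = 1.86, β = 2.14

For α,β > 1 the Beta mode is (α−1)/(α+β−2). With α+β = 4, the mode is (α−1)/2.
Set (α−1)/2 = 0.43 → α = 1 + 0.43·2 = 1.86.
β = 4 − α = 2.14.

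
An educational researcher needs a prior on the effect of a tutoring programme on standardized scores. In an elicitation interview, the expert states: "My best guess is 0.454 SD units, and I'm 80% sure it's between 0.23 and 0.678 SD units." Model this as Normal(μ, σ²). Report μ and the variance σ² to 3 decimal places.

A symmetric 80% interval runs μ ± z·σ with z = 1.282.
Half-width = 0.224, so σ = 0.224/1.282 = 0.1748 and σ² = 0.031.
μ is the stated best guess, 0.454.

μ = 0.454, σ² = 0.031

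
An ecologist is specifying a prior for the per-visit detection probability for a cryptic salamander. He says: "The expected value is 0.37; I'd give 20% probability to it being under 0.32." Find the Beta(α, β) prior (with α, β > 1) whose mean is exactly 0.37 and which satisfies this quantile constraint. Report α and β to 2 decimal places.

α ≈ 24.82, β ≈ 42.26

With mean 0.37 fixed, write α = 0.37s, β = 0.63s where s = α+β.
Need P(θ < 0.32) = 0.2 under Beta(0.37s, 0.63s). Normal approximation: (q−m)/√(m(1−m)/s) ≈ z_{0.2} = -0.842, so s ≈ 0.37·0.63·(-0.842)²/(0.32−0.37)² = 66.0.
At s = 66.0: P(θ<0.32) ≈ 0.202. Adjusting to match 0.2 gives s ≈ 67.07.
So α = 0.37·67.07 ≈ 24.82, β = 0.63·67.07 ≈ 42.26.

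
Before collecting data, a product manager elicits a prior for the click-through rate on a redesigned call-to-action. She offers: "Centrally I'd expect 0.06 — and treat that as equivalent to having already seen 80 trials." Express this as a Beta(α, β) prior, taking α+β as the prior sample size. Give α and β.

Under the effective-sample-size interpretation, Beta(α, β) has prior mean α/(α+β) and prior sample size α+β.
So α+β = 80 and α/(α+β) = 0.06, giving α = 0.06·80 = 4.8 and β = 80 − 4.8 = 75.2.

α = 4.8, β = 75.2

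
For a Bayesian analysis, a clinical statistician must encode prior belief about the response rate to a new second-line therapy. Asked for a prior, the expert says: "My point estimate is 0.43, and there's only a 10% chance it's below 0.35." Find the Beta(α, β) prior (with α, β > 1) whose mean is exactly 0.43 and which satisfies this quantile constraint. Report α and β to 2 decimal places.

With mean 0.43 fixed, write α = 0.43s, β = 0.57s where s = α+β.
Need P(θ < 0.35) = 0.1 under Beta(0.43s, 0.57s). Normal approximation: (q−m)/√(m(1−m)/s) ≈ z_{0.1} = -1.28, so s ≈ 0.43·0.57·(-1.28)²/(0.35−0.43)² = 62.9.
At s = 62.9: P(θ<0.35) ≈ 0.098. Adjusting to match 0.1 gives s ≈ 61.77.
So α = 0.43·61.77 ≈ 26.56, β = 0.57·61.77 ≈ 35.21.

α ≈ 26.56, β ≈ 35.21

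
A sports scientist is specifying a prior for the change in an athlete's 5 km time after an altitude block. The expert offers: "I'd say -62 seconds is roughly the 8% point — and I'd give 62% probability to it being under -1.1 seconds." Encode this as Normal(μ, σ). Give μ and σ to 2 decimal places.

μ = -11.98, σ = 35.60

For Normal(μ,σ), the p-quantile is μ + z_p·σ. Here z_{0.08} = -1.405, z_{0.62} = 0.3055.
So -62 = μ − 1.405σ and -1.1 = μ + 0.3055σ.
Subtracting: σ = (-1.1 − -62)/(0.3055 − (-1.405)) = 35.60.
Then μ = -62 − (-1.405)·35.60 = -11.98.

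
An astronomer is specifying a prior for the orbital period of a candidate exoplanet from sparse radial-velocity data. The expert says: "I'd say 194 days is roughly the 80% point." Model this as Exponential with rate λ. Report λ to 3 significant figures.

P(T < 194.0) = 1 − e^(−λ·194.0) = 0.8, so λ = −ln(1−0.8)/194.0 = −ln(0.2)/194.0 = 0.0083.

λ ≈ 0.0083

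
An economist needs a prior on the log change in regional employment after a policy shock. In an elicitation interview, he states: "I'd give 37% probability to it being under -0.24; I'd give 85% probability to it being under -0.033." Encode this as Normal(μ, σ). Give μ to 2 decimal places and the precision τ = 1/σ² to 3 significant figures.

μ = -0.19, τ = 43.7

The p-quantile of Normal(μ,σ) is μ + z_p·σ, with z_{0.37} = -0.3319 and z_{0.85} = 1.036.
Eliminate σ: μ = (z₂·x₁ − z₁·x₂)/(z₂ − z₁) = (1.036·-0.24 − (-0.3319)·-0.033)/1.368 = -0.19.
Then σ = (x₂ − x₁)/(z₂ − z₁) = (-0.033 − -0.24)/1.368 = 0.15.
Precision τ = 1/σ² = 1/0.1513² = 43.7.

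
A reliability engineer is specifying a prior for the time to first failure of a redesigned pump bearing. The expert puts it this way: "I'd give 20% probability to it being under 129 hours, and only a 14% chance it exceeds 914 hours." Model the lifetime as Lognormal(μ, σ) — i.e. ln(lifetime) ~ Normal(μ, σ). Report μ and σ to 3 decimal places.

If T ~ Lognormal(μ,σ) then ln T ~ Normal(μ,σ), so the p-quantile of ln T is μ + z_p·σ.
ln(129) = 4.86 and ln(914) = 6.818; z_{0.2} = -0.8416, z_{0.86} = 1.08.
σ = (6.818 − 4.86)/(1.08 − (-0.8416)) = 1.019.
μ = 4.86 − (-0.8416)·1.019 = 5.717.

μ ≈ 5.717, σ ≈ 1.019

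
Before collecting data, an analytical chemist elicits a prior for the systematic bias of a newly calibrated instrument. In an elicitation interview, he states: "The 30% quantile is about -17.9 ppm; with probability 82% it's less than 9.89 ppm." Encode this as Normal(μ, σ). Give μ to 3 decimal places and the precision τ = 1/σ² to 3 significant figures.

The p-quantile of Normal(μ,σ) is μ + z_p·σ, with z_{0.3} = -0.5244 and z_{0.82} = 0.9154.
Eliminate σ: μ = (z₂·x₁ − z₁·x₂)/(z₂ − z₁) = (0.9154·-17.9 − (-0.5244)·9.89)/1.44 = -7.778.
Then σ = (x₂ − x₁)/(z₂ − z₁) = (9.89 − -17.9)/1.44 = 19.302.
Precision τ = 1/σ² = 1/19.3² = 0.00268.

μ = -7.778, τ = 0.00268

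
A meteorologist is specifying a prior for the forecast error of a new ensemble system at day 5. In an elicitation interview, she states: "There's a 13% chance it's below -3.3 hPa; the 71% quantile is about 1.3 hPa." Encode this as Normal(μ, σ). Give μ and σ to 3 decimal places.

μ = -0.215, σ = 2.738

The p-quantile of Normal(μ,σ) is μ + z_p·σ, with z_{0.13} = -1.126 and z_{0.71} = 0.5534.
Eliminate σ: μ = (z₂·x₁ − z₁·x₂)/(z₂ − z₁) = (0.5534·-3.3 − (-1.126)·1.3)/1.68 = -0.215.
Then σ = (x₂ − x₁)/(z₂ − z₁) = (1.3 − -3.3)/1.68 = 2.738.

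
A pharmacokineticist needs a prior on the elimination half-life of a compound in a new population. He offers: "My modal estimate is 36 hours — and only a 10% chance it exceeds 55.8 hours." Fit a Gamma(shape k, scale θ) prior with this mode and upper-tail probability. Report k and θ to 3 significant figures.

Gamma(k,θ) with k>1 has mode (k−1)θ, so θ = 36/(k−1).
Need P(X < 55.8) = 0.9 with θ tied to k this way. Start at k = 2, θ = 36: P(X<55.8) ≈ 0.459.
Too low — raise k to concentrate. Iterating converges to k ≈ 10.7.
Then θ = 36/(10.7−1) ≈ 3.7.

k ≈ 10.7, θ ≈ 3.7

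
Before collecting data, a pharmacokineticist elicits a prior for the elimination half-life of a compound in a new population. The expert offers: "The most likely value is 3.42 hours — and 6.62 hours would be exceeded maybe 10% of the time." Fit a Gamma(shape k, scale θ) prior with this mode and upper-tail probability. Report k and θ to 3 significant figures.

Gamma(k,θ) with k>1 has mode (k−1)θ, so θ = 3.42/(k−1).
Need P(X < 6.62) = 0.9 with θ tied to k this way. Start at k = 2, θ = 3.42: P(X<6.62) ≈ 0.576.
Too low — raise k to concentrate. Iterating converges to k ≈ 5.39.
Then θ = 3.42/(5.39−1) ≈ 0.779.

k ≈ 5.39, θ ≈ 0.779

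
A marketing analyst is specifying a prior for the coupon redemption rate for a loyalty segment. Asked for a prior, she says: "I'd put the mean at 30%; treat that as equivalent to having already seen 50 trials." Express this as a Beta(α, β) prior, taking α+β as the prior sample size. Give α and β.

Under the effective-sample-size interpretation, Beta(α, β) has prior mean α/(α+β) and prior sample size α+β.
So α+β = 50 and α/(α+β) = 0.3, giving α = 0.3·50 = 15 and β = 50 − 15 = 35.

α = 15, β = 35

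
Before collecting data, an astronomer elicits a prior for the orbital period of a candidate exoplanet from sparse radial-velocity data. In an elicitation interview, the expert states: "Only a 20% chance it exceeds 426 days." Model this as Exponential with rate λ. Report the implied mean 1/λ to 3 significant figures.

mean ≈ 265 days

P(T > 426.0) = e^(−λ·426.0) = 0.2, so λ = −ln(0.2)/426.0 = 0.00378.
Mean = 1/λ = 265 days.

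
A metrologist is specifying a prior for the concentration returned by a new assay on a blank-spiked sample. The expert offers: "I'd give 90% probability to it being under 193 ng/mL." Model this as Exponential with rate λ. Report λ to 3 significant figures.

λ ≈ 0.0119

P(T < 193.0) = 1 − e^(−λ·193.0) = 0.9, so λ = −ln(1−0.9)/193.0 = −ln(0.1)/193.0 = 0.0119.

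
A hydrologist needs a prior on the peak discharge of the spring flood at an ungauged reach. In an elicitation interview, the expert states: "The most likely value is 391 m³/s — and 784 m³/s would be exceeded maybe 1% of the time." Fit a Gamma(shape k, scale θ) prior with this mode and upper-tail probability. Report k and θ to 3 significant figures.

k ≈ 11.1, θ ≈ 38.5

Gamma(k,θ) with k>1 has mode (k−1)θ, so θ = 391/(k−1).
Need P(X < 784) = 0.99 with θ tied to k this way. Start at k = 2, θ = 391: P(X<784) ≈ 0.595.
Too low — raise k to concentrate. Iterating converges to k ≈ 11.1.
Then θ = 391/(11.1−1) ≈ 38.5.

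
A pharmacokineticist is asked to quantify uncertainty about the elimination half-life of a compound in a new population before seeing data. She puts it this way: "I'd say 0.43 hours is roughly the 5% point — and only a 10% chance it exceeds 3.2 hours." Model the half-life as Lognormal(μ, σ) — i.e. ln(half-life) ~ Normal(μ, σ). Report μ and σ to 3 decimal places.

If T ~ Lognormal(μ,σ) then ln T ~ Normal(μ,σ), so the p-quantile of ln T is μ + z_p·σ.
ln(0.43) = -0.844 and ln(3.2) = 1.163; z_{0.05} = -1.645, z_{0.9} = 1.282.
σ = (1.163 − -0.844)/(1.282 − (-1.645)) = 0.686.
μ = -0.844 − (-1.645)·0.686 = 0.284.

μ ≈ 0.284, σ ≈ 0.686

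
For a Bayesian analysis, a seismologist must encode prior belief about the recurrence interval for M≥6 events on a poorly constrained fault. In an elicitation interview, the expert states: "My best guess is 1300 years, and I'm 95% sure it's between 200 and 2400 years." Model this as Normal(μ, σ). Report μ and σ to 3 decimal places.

μ = 1300.000, σ = 561.235

A symmetric 95% interval runs μ ± z·σ with z = 1.96.
Half-width = 1100, so σ = 1100/1.96 = 561.235.
μ is the stated best guess, 1300.000.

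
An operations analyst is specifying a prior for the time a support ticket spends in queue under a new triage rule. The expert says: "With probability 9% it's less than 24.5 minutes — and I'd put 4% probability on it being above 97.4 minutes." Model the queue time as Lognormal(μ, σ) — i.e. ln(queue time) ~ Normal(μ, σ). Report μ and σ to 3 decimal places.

If T ~ Lognormal(μ,σ) then ln T ~ Normal(μ,σ), so the p-quantile of ln T is μ + z_p·σ.
ln(24.5) = 3.199 and ln(97.4) = 4.579; z_{0.09} = -1.341, z_{0.96} = 1.751.
σ = (4.579 − 3.199)/(1.751 − (-1.341)) = 0.446.
μ = 3.199 − (-1.341)·0.446 = 3.797.

μ ≈ 3.797, σ ≈ 0.446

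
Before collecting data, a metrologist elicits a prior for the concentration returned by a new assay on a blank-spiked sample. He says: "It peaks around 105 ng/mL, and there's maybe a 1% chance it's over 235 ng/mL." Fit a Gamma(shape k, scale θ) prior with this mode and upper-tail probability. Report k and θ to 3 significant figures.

k ≈ 8.4, θ ≈ 14.2

Gamma(k,θ) with k>1 has mode (k−1)θ, so θ = 105/(k−1).
Need P(X < 235) = 0.99 with θ tied to k this way. Start at k = 2, θ = 105: P(X<235) ≈ 0.655.
Too low — raise k to concentrate. Iterating converges to k ≈ 8.4.
Then θ = 105/(8.4−1) ≈ 14.2.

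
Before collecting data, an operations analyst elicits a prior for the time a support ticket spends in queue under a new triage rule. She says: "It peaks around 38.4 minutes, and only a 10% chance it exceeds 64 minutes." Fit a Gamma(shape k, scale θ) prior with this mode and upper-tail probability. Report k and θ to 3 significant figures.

k ≈ 8.24, θ ≈ 5.31

Gamma(k,θ) with k>1 has mode (k−1)θ, so θ = 38.4/(k−1).
Need P(X < 64) = 0.9 with θ tied to k this way. Start at k = 2, θ = 38.4: P(X<64) ≈ 0.496.
Too low — raise k to concentrate. Iterating converges to k ≈ 8.24.
Then θ = 38.4/(8.24−1) ≈ 5.31.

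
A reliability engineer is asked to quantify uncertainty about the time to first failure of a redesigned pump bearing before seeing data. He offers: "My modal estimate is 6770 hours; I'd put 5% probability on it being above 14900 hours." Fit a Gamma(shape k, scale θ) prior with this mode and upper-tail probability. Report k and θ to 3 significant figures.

k ≈ 5.42, θ ≈ 1530

Gamma(k,θ) with k>1 has mode (k−1)θ, so θ = 6770/(k−1).
Need P(X < 14900) = 0.95 with θ tied to k this way. Start at k = 2, θ = 6770: P(X<14900) ≈ 0.646.
Too low — raise k to concentrate. Iterating converges to k ≈ 5.42.
Then θ = 6770/(5.42−1) ≈ 1530.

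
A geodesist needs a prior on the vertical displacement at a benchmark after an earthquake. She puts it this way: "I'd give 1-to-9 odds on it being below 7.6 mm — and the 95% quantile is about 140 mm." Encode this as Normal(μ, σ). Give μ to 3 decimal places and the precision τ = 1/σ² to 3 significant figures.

μ = 65.582, τ = 0.000489

The p-quantile of Normal(μ,σ) is μ + z_p·σ, with z_{0.1} = -1.282 and z_{0.95} = 1.645.
Eliminate σ: μ = (z₂·x₁ − z₁·x₂)/(z₂ − z₁) = (1.645·7.6 − (-1.282)·140)/2.926 = 65.582.
Then σ = (x₂ − x₁)/(z₂ − z₁) = (140 − 7.6)/2.926 = 45.243.
Precision τ = 1/σ² = 1/45.24² = 0.000489.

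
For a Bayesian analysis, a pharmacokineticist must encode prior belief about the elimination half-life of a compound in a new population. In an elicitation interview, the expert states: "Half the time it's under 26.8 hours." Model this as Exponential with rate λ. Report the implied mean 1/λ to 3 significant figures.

Exponential median = ln 2 / λ, so λ = ln 2 / 26.8 = 0.0259.
Mean = 1/λ = 38.7 hours.

mean ≈ 38.7 hours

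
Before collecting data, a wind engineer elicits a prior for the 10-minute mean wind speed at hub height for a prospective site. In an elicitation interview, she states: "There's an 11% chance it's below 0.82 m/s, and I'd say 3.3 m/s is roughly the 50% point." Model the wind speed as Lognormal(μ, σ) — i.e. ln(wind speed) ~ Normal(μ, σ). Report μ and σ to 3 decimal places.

μ ≈ 1.194, σ ≈ 1.135

If T ~ Lognormal(μ,σ) then ln T ~ Normal(μ,σ), so the p-quantile of ln T is μ + z_p·σ.
ln(0.82) = -0.1985 and ln(3.3) = 1.194; z_{0.11} = -1.227, z_{0.5} = 0.
σ = (1.194 − -0.1985)/(0 − (-1.227)) = 1.135.
μ = -0.1985 − (-1.227)·1.135 = 1.194.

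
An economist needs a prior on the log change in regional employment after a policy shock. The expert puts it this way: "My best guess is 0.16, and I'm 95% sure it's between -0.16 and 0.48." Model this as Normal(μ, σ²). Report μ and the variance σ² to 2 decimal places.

μ = 0.16, σ² = 0.03

A symmetric 95% interval runs μ ± z·σ with z = 1.96.
Half-width = 0.32, so σ = 0.32/1.96 = 0.163 and σ² = 0.03.
μ is the stated best guess, 0.16.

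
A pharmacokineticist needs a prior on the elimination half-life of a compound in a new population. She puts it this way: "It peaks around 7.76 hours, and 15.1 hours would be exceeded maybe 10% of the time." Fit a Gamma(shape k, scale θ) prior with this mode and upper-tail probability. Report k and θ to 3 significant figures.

k ≈ 5.32, θ ≈ 1.8

Gamma(k,θ) with k>1 has mode (k−1)θ, so θ = 7.76/(k−1).
Need P(X < 15.1) = 0.9 with θ tied to k this way. Start at k = 2, θ = 7.76: P(X<15.1) ≈ 0.579.
Too low — raise k to concentrate. Iterating converges to k ≈ 5.32.
Then θ = 7.76/(5.32−1) ≈ 1.8.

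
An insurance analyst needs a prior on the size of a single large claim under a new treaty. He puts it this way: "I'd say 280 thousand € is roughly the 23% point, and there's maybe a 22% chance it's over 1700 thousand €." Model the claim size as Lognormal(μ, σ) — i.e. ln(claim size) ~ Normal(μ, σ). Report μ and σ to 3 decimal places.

If T ~ Lognormal(μ,σ) then ln T ~ Normal(μ,σ), so the p-quantile of ln T is μ + z_p·σ.
ln(280) = 5.635 and ln(1700) = 7.438; z_{0.23} = -0.7388, z_{0.78} = 0.7722.
σ = (7.438 − 5.635)/(0.7722 − (-0.7388)) = 1.194.
μ = 5.635 − (-0.7388)·1.194 = 6.517.

μ ≈ 6.517, σ ≈ 1.194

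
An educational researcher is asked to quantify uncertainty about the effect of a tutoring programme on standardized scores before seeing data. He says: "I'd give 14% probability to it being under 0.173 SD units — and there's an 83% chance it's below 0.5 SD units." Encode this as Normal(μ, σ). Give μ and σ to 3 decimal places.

For Normal(μ,σ), the p-quantile is μ + z_p·σ. Here z_{0.14} = -1.08, z_{0.83} = 0.9542.
So 0.173 = μ − 1.08σ and 0.5 = μ + 0.9542σ.
Subtracting: σ = (0.5 − 0.173)/(0.9542 − (-1.08)) = 0.161.
Then μ = 0.173 − (-1.08)·0.161 = 0.347.

μ = 0.347, σ = 0.161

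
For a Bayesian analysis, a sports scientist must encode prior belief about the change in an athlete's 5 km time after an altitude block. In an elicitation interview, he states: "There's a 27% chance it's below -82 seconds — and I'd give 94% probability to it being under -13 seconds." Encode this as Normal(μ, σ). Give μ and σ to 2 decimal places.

For Normal(μ,σ), the p-quantile is μ + z_p·σ. Here z_{0.27} = -0.6128, z_{0.94} = 1.555.
So -82 = μ − 0.6128σ and -13 = μ + 1.555σ.
Subtracting: σ = (-13 − -82)/(1.555 − (-0.6128)) = 31.83.
Then μ = -82 − (-0.6128)·31.83 = -62.49.

μ = -62.49, σ = 31.83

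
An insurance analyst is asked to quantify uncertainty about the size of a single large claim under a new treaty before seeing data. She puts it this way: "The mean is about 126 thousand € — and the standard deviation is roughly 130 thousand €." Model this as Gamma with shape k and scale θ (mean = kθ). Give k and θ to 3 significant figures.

k ≈ 0.939, θ ≈ 134

For Gamma(k, scale θ): mean = kθ, variance = kθ², so CV = 1/√k.
CV = SD/mean = 130/126 = 1.032, hence k = 1/CV² = 0.939.
Then θ = mean/k = 126/0.939 = 134.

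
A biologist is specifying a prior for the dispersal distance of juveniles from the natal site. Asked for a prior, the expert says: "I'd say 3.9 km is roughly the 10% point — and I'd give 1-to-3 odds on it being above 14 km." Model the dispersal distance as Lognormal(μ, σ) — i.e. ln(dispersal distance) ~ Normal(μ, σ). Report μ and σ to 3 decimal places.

If T ~ Lognormal(μ,σ) then ln T ~ Normal(μ,σ), so the p-quantile of ln T is μ + z_p·σ.
ln(3.9) = 1.361 and ln(14) = 2.639; z_{0.1} = -1.282, z_{0.75} = 0.6745.
σ = (2.639 − 1.361)/(0.6745 − (-1.282)) = 0.653.
μ = 1.361 − (-1.282)·0.653 = 2.198.

μ ≈ 2.198, σ ≈ 0.653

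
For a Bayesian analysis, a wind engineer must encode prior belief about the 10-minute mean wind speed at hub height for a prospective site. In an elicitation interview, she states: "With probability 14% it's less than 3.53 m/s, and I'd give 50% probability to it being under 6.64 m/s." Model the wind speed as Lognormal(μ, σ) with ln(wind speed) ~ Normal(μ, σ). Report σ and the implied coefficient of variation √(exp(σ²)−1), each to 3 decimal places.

σ ≈ 0.585, CV ≈ 0.639

If T ~ Lognormal(μ,σ) then ln T ~ Normal(μ,σ), so the p-quantile of ln T is μ + z_p·σ.
ln(3.53) = 1.261 and ln(6.64) = 1.893; z_{0.14} = -1.08, z_{0.5} = 0.
σ = (1.893 − 1.261)/(0 − (-1.08)) = 0.585.
μ = 1.261 − (-1.08)·0.585 = 1.893.
CV = √(exp(σ²)−1) = √(exp(0.3420)−1) = 0.639.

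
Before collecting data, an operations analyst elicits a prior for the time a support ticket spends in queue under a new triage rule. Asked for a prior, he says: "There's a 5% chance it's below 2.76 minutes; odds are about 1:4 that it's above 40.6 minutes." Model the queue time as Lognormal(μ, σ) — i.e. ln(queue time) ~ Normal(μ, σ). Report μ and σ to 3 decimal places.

μ ≈ 2.794, σ ≈ 1.081

If T ~ Lognormal(μ,σ) then ln T ~ Normal(μ,σ), so the p-quantile of ln T is μ + z_p·σ.
ln(2.76) = 1.015 and ln(40.6) = 3.704; z_{0.05} = -1.645, z_{0.8} = 0.8416.
σ = (3.704 − 1.015)/(0.8416 − (-1.645)) = 1.081.
μ = 1.015 − (-1.645)·1.081 = 2.794.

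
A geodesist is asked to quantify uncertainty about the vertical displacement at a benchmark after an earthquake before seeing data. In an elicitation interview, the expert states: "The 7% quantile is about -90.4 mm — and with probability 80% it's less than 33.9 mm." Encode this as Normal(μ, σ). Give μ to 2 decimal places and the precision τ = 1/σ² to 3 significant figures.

The p-quantile of Normal(μ,σ) is μ + z_p·σ, with z_{0.07} = -1.476 and z_{0.8} = 0.8416.
Eliminate σ: μ = (z₂·x₁ − z₁·x₂)/(z₂ − z₁) = (0.8416·-90.4 − (-1.476)·33.9)/2.317 = -11.24.
Then σ = (x₂ − x₁)/(z₂ − z₁) = (33.9 − -90.4)/2.317 = 53.64.
Precision τ = 1/σ² = 1/53.64² = 0.000348.

μ = -11.24, τ = 0.000348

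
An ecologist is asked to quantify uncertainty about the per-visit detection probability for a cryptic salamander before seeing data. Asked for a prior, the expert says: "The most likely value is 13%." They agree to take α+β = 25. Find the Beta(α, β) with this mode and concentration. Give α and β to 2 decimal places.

For α,β > 1 the Beta mode is (α−1)/(α+β−2). With α+β = 25, the mode is (α−1)/23.
Set (α−1)/23 = 0.13 → α = 1 + 0.13·23 = 3.99.
β = 25 − α = 21.01.

α = 3.99, β = 21.01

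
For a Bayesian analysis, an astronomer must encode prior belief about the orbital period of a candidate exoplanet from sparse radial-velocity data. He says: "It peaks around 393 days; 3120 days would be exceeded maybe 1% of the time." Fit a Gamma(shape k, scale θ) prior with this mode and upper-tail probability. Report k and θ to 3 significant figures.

Gamma(k,θ) with k>1 has mode (k−1)θ, so θ = 393/(k−1).
Need P(X < 3120) = 0.99 with θ tied to k this way. Start at k = 2, θ = 393: P(X<3120) ≈ 0.997.
Too high — lower k to spread out. Iterating converges to k ≈ 1.79.
Then θ = 393/(1.79−1) ≈ 501.

k ≈ 1.79, θ ≈ 501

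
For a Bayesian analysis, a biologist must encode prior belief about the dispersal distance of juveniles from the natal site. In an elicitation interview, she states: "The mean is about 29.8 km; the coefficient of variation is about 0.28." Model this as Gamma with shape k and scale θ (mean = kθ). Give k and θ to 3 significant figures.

k ≈ 12.8, θ ≈ 2.34

For Gamma(k, scale θ): mean = kθ, variance = kθ², so CV = 1/√k.
CV = 0.28, hence k = 1/CV² = 12.8.
Then θ = mean/k = 29.8/12.8 = 2.34.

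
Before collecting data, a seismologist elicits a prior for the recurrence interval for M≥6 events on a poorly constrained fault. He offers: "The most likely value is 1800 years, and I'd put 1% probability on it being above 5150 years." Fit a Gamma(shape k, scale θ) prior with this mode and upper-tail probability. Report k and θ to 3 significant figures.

Gamma(k,θ) with k>1 has mode (k−1)θ, so θ = 1800/(k−1).
Need P(X < 5150) = 0.99 with θ tied to k this way. Start at k = 2, θ = 1800: P(X<5150) ≈ 0.779.
Too low — raise k to concentrate. Iterating converges to k ≈ 5.12.
Then θ = 1800/(5.12−1) ≈ 437.

k ≈ 5.12, θ ≈ 437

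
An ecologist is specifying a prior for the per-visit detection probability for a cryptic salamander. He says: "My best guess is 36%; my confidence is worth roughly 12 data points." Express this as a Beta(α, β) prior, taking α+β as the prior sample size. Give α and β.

Under the effective-sample-size interpretation, Beta(α, β) has prior mean α/(α+β) and prior sample size α+β.
So α+β = 12 and α/(α+β) = 0.36, giving α = 0.36·12 = 4.32 and β = 12 − 4.32 = 7.68.

α = 4.32, β = 7.68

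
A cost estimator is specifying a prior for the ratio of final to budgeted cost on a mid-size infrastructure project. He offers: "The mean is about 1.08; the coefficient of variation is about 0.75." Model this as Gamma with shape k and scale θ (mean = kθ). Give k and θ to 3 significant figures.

k ≈ 1.78, θ ≈ 0.608

For Gamma(k, scale θ): mean = kθ, variance = kθ², so CV = 1/√k.
CV = 0.75, hence k = 1/CV² = 1.78.
Then θ = mean/k = 1.08/1.78 = 0.608.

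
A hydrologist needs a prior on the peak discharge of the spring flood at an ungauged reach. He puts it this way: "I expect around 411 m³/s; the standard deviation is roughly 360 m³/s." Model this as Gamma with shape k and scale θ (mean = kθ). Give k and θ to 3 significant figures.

For Gamma(k, scale θ): mean = kθ, variance = kθ², so CV = 1/√k.
CV = SD/mean = 360/411 = 0.8759, hence k = 1/CV² = 1.3.
Then θ = mean/k = 411/1.3 = 315.

k ≈ 1.3, θ ≈ 315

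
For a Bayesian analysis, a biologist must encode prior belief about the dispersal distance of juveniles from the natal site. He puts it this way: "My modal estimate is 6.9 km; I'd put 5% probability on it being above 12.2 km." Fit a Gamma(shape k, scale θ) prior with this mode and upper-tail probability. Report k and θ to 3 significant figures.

Gamma(k,θ) with k>1 has mode (k−1)θ, so θ = 6.9/(k−1).
Need P(X < 12.2) = 0.95 with θ tied to k this way. Start at k = 2, θ = 6.9: P(X<12.2) ≈ 0.528.
Too low — raise k to concentrate. Iterating converges to k ≈ 9.59.
Then θ = 6.9/(9.59−1) ≈ 0.804.

k ≈ 9.59, θ ≈ 0.804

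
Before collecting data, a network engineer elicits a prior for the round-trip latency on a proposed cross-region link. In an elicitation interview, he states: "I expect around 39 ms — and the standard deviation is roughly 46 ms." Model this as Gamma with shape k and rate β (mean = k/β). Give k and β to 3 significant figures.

For Gamma(k, rate β): mean = k/β, variance = k/β², so CV = 1/√k.
CV = SD/mean = 46/39 = 1.179, hence k = 1/CV² = 0.719.
Then β = k/mean = 0.719/39 = 0.0184.

k ≈ 0.719, β ≈ 0.0184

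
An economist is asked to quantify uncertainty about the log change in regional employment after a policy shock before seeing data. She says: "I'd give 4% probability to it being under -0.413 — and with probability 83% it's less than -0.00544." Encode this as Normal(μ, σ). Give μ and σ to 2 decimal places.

For Normal(μ,σ), the p-quantile is μ + z_p·σ. Here z_{0.04} = -1.751, z_{0.83} = 0.9542.
So -0.413 = μ − 1.751σ and -0.00544 = μ + 0.9542σ.
Subtracting: σ = (-0.00544 − -0.413)/(0.9542 − (-1.751)) = 0.15.
Then μ = -0.413 − (-1.751)·0.15 = -0.15.

μ = -0.15, σ = 0.15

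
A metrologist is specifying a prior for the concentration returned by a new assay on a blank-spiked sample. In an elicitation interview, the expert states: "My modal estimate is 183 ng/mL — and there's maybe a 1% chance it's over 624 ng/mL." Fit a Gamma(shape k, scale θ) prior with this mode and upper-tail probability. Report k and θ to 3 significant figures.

Gamma(k,θ) with k>1 has mode (k−1)θ, so θ = 183/(k−1).
Need P(X < 624) = 0.99 with θ tied to k this way. Start at k = 2, θ = 183: P(X<624) ≈ 0.854.
Too low — raise k to concentrate. Iterating converges to k ≈ 3.9.
Then θ = 183/(3.9−1) ≈ 63.1.

k ≈ 3.9, θ ≈ 63.1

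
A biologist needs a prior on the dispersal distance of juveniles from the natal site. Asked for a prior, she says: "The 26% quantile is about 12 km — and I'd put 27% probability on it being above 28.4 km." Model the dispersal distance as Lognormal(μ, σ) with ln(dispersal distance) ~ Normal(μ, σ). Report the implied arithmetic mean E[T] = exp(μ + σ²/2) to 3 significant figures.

E[T] ≈ 23.6 km

If T ~ Lognormal(μ,σ) then ln T ~ Normal(μ,σ), so the p-quantile of ln T is μ + z_p·σ.
ln(12) = 2.485 and ln(28.4) = 3.346; z_{0.26} = -0.6433, z_{0.73} = 0.6128.
σ = (3.346 − 2.485)/(0.6128 − (-0.6433)) = 0.686.
μ = 2.485 − (-0.6433)·0.686 = 2.926.
E[T] = exp(μ + σ²/2) = exp(2.926 + 0.2352) = 23.6 km.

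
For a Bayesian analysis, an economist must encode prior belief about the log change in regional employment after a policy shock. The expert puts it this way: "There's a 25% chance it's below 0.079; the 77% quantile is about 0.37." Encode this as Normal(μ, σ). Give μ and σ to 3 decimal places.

μ = 0.218, σ = 0.206

The p-quantile of Normal(μ,σ) is μ + z_p·σ, with z_{0.25} = -0.6745 and z_{0.77} = 0.7388.
Eliminate σ: μ = (z₂·x₁ − z₁·x₂)/(z₂ − z₁) = (0.7388·0.079 − (-0.6745)·0.37)/1.413 = 0.218.
Then σ = (x₂ − x₁)/(z₂ − z₁) = (0.37 − 0.079)/1.413 = 0.206.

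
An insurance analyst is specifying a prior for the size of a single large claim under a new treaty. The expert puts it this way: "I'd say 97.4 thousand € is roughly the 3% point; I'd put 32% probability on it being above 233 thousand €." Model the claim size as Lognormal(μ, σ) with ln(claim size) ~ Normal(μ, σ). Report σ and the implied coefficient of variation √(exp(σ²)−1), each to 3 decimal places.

If T ~ Lognormal(μ,σ) then ln T ~ Normal(μ,σ), so the p-quantile of ln T is μ + z_p·σ.
ln(97.4) = 4.579 and ln(233) = 5.451; z_{0.03} = -1.881, z_{0.68} = 0.4677.
σ = (5.451 − 4.579)/(0.4677 − (-1.881)) = 0.371.
μ = 4.579 − (-1.881)·0.371 = 5.277.
CV = √(exp(σ²)−1) = √(exp(0.1379)−1) = 0.385.

σ ≈ 0.371, CV ≈ 0.385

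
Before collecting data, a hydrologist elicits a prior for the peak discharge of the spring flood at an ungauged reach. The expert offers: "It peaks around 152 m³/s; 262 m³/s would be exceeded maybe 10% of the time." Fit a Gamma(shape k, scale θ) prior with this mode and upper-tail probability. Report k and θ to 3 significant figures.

k ≈ 7.4, θ ≈ 23.8

Gamma(k,θ) with k>1 has mode (k−1)θ, so θ = 152/(k−1).
Need P(X < 262) = 0.9 with θ tied to k this way. Start at k = 2, θ = 152: P(X<262) ≈ 0.514.
Too low — raise k to concentrate. Iterating converges to k ≈ 7.4.
Then θ = 152/(7.4−1) ≈ 23.8.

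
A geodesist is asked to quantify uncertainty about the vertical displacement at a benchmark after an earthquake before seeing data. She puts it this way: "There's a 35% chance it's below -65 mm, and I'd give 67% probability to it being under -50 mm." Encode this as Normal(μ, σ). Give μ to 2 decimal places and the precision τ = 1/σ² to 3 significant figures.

μ = -58.00, τ = 0.00303

The p-quantile of Normal(μ,σ) is μ + z_p·σ, with z_{0.35} = -0.3853 and z_{0.67} = 0.4399.
Eliminate σ: μ = (z₂·x₁ − z₁·x₂)/(z₂ − z₁) = (0.4399·-65 − (-0.3853)·-50)/0.8252 = -58.00.
Then σ = (x₂ − x₁)/(z₂ − z₁) = (-50 − -65)/0.8252 = 18.18.
Precision τ = 1/σ² = 1/18.18² = 0.00303.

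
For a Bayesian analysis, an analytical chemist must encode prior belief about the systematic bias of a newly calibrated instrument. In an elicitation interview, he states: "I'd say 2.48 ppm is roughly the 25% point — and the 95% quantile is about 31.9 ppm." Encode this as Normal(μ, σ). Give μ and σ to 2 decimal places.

μ = 11.04, σ = 12.68

The p-quantile of Normal(μ,σ) is μ + z_p·σ, with z_{0.25} = -0.6745 and z_{0.95} = 1.645.
Eliminate σ: μ = (z₂·x₁ − z₁·x₂)/(z₂ − z₁) = (1.645·2.48 − (-0.6745)·31.9)/2.319 = 11.04.
Then σ = (x₂ − x₁)/(z₂ − z₁) = (31.9 − 2.48)/2.319 = 12.68.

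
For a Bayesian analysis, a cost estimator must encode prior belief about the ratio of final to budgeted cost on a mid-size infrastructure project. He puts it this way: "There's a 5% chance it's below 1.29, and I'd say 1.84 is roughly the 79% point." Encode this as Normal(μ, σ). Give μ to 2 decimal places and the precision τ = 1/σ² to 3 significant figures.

The p-quantile of Normal(μ,σ) is μ + z_p·σ, with z_{0.05} = -1.645 and z_{0.79} = 0.8064.
Eliminate σ: μ = (z₂·x₁ − z₁·x₂)/(z₂ − z₁) = (0.8064·1.29 − (-1.645)·1.84)/2.451 = 1.66.
Then σ = (x₂ − x₁)/(z₂ − z₁) = (1.84 − 1.29)/2.451 = 0.22.
Precision τ = 1/σ² = 1/0.2244² = 19.9.

μ = 1.66, τ = 19.9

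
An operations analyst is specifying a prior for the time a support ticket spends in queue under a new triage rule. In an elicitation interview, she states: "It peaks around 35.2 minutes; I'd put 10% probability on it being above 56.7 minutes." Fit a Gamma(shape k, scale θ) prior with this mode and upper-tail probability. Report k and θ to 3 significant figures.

Gamma(k,θ) with k>1 has mode (k−1)θ, so θ = 35.2/(k−1).
Need P(X < 56.7) = 0.9 with θ tied to k this way. Start at k = 2, θ = 35.2: P(X<56.7) ≈ 0.479.
Too low — raise k to concentrate. Iterating converges to k ≈ 9.27.
Then θ = 35.2/(9.27−1) ≈ 4.25.

k ≈ 9.27, θ ≈ 4.25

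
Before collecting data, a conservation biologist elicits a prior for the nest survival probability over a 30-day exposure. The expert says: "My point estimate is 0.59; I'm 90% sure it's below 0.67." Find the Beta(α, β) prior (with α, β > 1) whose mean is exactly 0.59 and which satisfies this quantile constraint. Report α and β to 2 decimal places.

α ≈ 35.82, β ≈ 24.89

With mean 0.59 fixed, write α = 0.59s, β = 0.41s where s = α+β.
Need P(θ < 0.67) = 0.9 under Beta(0.59s, 0.41s). Normal approximation: (q−m)/√(m(1−m)/s) ≈ z_{0.9} = 1.28, so s ≈ 0.59·0.41·(1.28)²/(0.67−0.59)² = 62.1.
At s = 62.1: P(θ<0.67) ≈ 0.903. Adjusting to match 0.9 gives s ≈ 60.71.
So α = 0.59·60.71 ≈ 35.82, β = 0.41·60.71 ≈ 24.89.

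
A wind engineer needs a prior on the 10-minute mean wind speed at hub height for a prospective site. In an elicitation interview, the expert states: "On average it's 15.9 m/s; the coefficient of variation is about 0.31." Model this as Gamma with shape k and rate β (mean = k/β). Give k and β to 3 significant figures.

For Gamma(k, rate β): mean = k/β, variance = k/β², so CV = 1/√k.
CV = 0.31, hence k = 1/CV² = 10.4.
Then β = k/mean = 10.4/15.9 = 0.654.

k ≈ 10.4, β ≈ 0.654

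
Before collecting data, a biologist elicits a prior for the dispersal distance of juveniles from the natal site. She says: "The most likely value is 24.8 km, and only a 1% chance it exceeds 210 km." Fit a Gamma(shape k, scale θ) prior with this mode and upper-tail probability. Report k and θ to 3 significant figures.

k ≈ 1.72, θ ≈ 34.4

Gamma(k,θ) with k>1 has mode (k−1)θ, so θ = 24.8/(k−1).
Need P(X < 210) = 0.99 with θ tied to k this way. Start at k = 2, θ = 24.8: P(X<210) ≈ 0.998.
Too high — lower k to spread out. Iterating converges to k ≈ 1.72.
Then θ = 24.8/(1.72−1) ≈ 34.4.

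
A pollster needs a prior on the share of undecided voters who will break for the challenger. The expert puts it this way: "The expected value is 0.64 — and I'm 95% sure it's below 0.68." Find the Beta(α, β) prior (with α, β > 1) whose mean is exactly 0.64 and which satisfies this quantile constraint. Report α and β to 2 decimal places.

With mean 0.64 fixed, write α = 0.64s, β = 0.36s where s = α+β.
Need P(θ < 0.68) = 0.95 under Beta(0.64s, 0.36s). Normal approximation: (q−m)/√(m(1−m)/s) ≈ z_{0.95} = 1.64, so s ≈ 0.64·0.36·(1.64)²/(0.68−0.64)² = 389.6.
At s = 389.6: P(θ<0.68) ≈ 0.952. Adjusting to match 0.95 gives s ≈ 380.63.
So α = 0.64·380.63 ≈ 243.60, β = 0.36·380.63 ≈ 137.03.

α ≈ 243.60, β ≈ 137.03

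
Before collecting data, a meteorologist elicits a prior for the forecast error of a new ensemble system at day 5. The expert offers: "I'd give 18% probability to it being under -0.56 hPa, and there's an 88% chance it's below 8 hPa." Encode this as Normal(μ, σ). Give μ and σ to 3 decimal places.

The p-quantile of Normal(μ,σ) is μ + z_p·σ, with z_{0.18} = -0.9154 and z_{0.88} = 1.175.
Eliminate σ: μ = (z₂·x₁ − z₁·x₂)/(z₂ − z₁) = (1.175·-0.56 − (-0.9154)·8)/2.09 = 3.188.
Then σ = (x₂ − x₁)/(z₂ − z₁) = (8 − -0.56)/2.09 = 4.095.

μ = 3.188, σ = 4.095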